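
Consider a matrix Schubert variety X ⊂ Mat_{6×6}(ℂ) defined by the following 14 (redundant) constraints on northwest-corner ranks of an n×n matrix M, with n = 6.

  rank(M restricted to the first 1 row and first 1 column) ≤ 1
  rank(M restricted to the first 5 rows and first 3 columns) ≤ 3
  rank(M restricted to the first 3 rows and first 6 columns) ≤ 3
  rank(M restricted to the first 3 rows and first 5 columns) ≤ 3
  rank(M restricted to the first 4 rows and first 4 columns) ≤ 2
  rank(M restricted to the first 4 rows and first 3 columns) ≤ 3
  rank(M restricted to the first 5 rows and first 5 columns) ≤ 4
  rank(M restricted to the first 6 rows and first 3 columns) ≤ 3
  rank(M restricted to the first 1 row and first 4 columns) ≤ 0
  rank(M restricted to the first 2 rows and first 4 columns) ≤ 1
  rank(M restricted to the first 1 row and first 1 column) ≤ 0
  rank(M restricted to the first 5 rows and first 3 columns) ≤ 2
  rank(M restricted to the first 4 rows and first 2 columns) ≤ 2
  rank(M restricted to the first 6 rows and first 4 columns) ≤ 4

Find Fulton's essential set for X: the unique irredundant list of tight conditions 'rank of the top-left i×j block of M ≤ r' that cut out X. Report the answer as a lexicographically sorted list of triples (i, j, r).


The tightest implied rank at each (i,j), from the 14 conditions:

  i=1: 0 0 0 0 1 1
  i=2: 1 1 1 1 2 2
  i=3: 1 2 2 2 3 3
  i=4: 1 2 2 2 3 4
  i=5: 1 2 2 3 4 5
  i=6: 1 2 3 4 5 6

so w = (5, 1, 2, 6, 4, 3).

D(w) has 7 cells with 3 SE-corners; essential set:

[(1, 4, 0), (4, 4, 2), (5, 3, 2)]


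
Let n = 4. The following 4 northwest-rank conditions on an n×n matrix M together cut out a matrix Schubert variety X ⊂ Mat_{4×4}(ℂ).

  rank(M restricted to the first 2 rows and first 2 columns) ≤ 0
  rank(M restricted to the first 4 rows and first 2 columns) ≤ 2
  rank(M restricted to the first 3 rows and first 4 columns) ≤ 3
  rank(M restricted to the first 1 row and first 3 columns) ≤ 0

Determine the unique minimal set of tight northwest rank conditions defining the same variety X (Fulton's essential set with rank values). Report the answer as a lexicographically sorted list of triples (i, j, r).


The tightest implied rank at each (i,j), from the 4 conditions:

  i=1: 0  0  0  1
  i=2: 0  0  1  2
  i=3: 1  1  2  3
  i=4: 1  2  3  4

so w = (4, 3, 1, 2).

D(w) has 5 cells with 2 SE-corners; essential set:

[(1, 3, 0), (2, 2, 0)]


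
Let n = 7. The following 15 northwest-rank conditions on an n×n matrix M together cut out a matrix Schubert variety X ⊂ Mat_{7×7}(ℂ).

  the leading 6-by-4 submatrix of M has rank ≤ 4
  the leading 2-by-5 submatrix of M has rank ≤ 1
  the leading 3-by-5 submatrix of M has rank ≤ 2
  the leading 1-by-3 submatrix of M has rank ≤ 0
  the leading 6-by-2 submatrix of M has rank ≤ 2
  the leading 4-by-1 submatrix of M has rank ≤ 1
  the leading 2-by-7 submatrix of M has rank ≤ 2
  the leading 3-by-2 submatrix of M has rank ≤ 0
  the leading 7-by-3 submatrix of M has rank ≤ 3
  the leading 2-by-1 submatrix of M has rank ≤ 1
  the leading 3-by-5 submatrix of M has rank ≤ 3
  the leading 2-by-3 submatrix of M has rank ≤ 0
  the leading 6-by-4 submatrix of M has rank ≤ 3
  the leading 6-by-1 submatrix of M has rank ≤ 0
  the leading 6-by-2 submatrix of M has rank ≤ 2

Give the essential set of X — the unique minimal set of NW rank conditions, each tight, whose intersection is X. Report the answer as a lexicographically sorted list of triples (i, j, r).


Propagating the 15 rank bounds to every northwest block:

  0, 0, 0, 1, 1, 1, 1
  0, 0, 0, 1, 1, 2, 2
  0, 0, 1, 2, 2, 3, 3
  0, 1, 2, 3, 3, 4, 4
  0, 1, 2, 3, 4, 5, 5
  0, 1, 2, 3, 4, 5, 6
  1, 2, 3, 4, 5, 6, 7

second differences of R give the permutation w = (4, 6, 3, 2, 5, 7, 1).

ℓ(w)=12; the 4 essential cells (i,j,r):

[(2, 3, 0), (2, 5, 1), (3, 2, 0), (6, 1, 0)]


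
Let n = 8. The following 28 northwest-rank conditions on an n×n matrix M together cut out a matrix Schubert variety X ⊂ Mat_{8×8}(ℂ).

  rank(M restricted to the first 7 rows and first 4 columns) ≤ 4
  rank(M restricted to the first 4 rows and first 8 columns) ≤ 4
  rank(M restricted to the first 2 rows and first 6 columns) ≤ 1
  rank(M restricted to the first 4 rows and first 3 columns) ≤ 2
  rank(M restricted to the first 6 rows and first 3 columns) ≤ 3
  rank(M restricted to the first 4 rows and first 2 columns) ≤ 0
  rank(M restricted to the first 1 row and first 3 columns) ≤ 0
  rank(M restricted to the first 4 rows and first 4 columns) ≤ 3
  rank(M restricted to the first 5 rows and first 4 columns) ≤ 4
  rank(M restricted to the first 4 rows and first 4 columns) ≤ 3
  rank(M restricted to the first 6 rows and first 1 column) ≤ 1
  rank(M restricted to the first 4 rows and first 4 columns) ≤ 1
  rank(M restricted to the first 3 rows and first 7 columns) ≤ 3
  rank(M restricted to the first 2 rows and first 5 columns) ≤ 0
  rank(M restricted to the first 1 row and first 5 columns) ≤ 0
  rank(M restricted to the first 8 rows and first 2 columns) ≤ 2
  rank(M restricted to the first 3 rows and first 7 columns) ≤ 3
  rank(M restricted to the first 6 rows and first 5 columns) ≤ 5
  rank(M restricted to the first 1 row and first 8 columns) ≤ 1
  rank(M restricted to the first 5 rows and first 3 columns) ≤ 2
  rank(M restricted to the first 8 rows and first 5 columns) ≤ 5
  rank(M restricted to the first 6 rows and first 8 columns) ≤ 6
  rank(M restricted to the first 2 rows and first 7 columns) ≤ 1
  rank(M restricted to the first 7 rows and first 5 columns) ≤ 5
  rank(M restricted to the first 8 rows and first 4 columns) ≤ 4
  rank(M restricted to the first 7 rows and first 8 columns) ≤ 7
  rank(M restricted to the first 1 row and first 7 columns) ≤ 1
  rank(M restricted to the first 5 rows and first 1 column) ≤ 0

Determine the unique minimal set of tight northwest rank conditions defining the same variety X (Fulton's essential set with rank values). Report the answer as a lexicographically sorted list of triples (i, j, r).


Computing R[i][j] = min implied NW-rank bound (n=8, 28 conditions):

  R[1]: 0 | 0 | 0 | 0 | 0 | 1 | 1 | 1
  R[2]: 0 | 0 | 0 | 0 | 0 | 1 | 1 | 2
  R[3]: 0 | 0 | 1 | 1 | 1 | 2 | 2 | 3
  R[4]: 0 | 0 | 1 | 1 | 2 | 3 | 3 | 4
  R[5]: 0 | 1 | 2 | 2 | 3 | 4 | 4 | 5
  R[6]: 1 | 2 | 3 | 3 | 4 | 5 | 5 | 6
  R[7]: 1 | 2 | 3 | 4 | 5 | 6 | 6 | 7
  R[8]: 1 | 2 | 3 | 4 | 5 | 6 | 7 | 8

giving w = (6, 8, 3, 5, 2, 1, 4, 7) via Δ²R.

5 SE-corners of the 17-cell Rothe diagram give Ess(w):

[(2, 5, 0), (2, 7, 1), (4, 2, 0), (4, 4, 1), (5, 1, 0)]


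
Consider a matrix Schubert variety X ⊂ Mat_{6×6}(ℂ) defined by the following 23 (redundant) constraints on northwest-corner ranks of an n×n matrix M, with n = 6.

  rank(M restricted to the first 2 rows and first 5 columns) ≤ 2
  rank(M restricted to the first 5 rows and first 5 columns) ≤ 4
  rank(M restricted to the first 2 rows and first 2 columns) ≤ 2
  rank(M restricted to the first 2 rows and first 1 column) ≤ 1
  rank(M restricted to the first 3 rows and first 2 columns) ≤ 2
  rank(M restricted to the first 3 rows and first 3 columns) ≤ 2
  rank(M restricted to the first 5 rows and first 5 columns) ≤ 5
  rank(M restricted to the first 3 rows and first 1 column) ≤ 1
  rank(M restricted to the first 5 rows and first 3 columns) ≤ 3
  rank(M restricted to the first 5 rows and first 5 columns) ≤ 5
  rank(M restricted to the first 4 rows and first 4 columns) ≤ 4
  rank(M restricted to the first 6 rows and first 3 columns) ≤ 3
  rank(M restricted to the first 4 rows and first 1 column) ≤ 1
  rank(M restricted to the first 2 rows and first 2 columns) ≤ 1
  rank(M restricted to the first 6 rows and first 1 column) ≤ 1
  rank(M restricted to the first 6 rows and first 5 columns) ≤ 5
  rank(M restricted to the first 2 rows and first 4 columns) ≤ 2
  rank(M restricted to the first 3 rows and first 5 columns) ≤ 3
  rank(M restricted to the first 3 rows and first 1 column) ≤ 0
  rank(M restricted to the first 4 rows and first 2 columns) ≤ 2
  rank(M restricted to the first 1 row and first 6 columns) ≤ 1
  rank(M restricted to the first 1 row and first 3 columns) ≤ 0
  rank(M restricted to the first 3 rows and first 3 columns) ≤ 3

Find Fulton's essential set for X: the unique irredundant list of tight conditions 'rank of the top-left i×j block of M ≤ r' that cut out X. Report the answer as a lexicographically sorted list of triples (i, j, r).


The tightest implied rank at each (i,j), from the 23 conditions:

  i=1: 0  0  0  1  1  1
  i=2: 0  1  1  2  2  2
  i=3: 0  1  2  3  3  3
  i=4: 1  2  3  4  4  4
  i=5: 1  2  3  4  4  5
  i=6: 1  2  3  4  5  6

second differences of R give the permutation w = (4, 2, 3, 1, 6, 5).

Fulton essential set (3 of the 6 Rothe cells):

[(1, 3, 0), (3, 1, 0), (5, 5, 4)]


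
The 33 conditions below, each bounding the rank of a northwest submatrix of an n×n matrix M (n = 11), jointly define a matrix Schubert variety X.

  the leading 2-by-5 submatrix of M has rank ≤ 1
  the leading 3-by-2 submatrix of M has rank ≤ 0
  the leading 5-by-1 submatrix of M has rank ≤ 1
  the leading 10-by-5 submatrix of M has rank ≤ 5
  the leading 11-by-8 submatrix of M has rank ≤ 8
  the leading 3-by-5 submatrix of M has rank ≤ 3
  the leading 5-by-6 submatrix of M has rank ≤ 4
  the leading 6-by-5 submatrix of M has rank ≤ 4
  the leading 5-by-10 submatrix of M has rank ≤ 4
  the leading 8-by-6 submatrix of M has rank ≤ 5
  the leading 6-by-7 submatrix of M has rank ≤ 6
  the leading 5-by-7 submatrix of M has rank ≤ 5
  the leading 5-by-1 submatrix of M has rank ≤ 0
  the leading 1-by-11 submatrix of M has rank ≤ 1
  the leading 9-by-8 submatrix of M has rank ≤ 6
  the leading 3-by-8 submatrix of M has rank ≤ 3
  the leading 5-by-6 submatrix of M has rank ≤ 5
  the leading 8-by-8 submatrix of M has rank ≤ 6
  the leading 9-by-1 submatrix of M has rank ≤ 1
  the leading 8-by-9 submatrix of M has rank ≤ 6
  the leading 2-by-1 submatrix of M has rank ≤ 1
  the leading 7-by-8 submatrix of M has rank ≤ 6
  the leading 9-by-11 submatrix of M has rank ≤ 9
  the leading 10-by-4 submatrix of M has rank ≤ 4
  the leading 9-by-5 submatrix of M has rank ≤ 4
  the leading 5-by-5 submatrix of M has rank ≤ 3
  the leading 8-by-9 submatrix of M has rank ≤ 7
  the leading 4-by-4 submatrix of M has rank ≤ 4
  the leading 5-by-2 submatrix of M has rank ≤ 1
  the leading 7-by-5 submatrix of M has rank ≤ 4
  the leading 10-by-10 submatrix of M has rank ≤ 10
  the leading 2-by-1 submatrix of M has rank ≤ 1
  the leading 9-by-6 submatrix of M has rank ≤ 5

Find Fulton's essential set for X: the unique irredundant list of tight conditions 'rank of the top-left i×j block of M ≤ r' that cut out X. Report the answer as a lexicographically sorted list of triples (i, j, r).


Propagating the 33 rank bounds to every northwest block:

  row 1: 0, 0, 1, 1, 1, 1, 1, 1, 1, 1, 1
  row 2: 0, 0, 1, 1, 1, 2, 2, 2, 2, 2, 2
  row 3: 0, 0, 1, 2, 2, 3, 3, 3, 3, 3, 3
  row 4: 0, 1, 2, 3, 3, 4, 4, 4, 4, 4, 4
  row 5: 0, 1, 2, 3, 3, 4, 4, 4, 4, 4, 5
  row 6: 1, 2, 3, 4, 4, 5, 5, 5, 5, 5, 6
  row 7: 1, 2, 3, 4, 4, 5, 6, 6, 6, 6, 7
  row 8: 1, 2, 3, 4, 4, 5, 6, 6, 6, 7, 8
  row 9: 1, 2, 3, 4, 4, 5, 6, 6, 7, 8, 9
  row 10: 1, 2, 3, 4, 5, 6, 7, 7, 8, 9, 10
  row 11: 1, 2, 3, 4, 5, 6, 7, 8, 9, 10, 11

hence w(1..11) = (3, 6, 4, 2, 11, 1, 7, 10, 9, 5, 8).

D(w) has 21 cells with 8 SE-corners; essential set:

[(2, 5, 1), (3, 2, 0), (5, 1, 0), (5, 5, 3), (5, 10, 4), (8, 9, 6), (9, 5, 4), (9, 8, 6)]


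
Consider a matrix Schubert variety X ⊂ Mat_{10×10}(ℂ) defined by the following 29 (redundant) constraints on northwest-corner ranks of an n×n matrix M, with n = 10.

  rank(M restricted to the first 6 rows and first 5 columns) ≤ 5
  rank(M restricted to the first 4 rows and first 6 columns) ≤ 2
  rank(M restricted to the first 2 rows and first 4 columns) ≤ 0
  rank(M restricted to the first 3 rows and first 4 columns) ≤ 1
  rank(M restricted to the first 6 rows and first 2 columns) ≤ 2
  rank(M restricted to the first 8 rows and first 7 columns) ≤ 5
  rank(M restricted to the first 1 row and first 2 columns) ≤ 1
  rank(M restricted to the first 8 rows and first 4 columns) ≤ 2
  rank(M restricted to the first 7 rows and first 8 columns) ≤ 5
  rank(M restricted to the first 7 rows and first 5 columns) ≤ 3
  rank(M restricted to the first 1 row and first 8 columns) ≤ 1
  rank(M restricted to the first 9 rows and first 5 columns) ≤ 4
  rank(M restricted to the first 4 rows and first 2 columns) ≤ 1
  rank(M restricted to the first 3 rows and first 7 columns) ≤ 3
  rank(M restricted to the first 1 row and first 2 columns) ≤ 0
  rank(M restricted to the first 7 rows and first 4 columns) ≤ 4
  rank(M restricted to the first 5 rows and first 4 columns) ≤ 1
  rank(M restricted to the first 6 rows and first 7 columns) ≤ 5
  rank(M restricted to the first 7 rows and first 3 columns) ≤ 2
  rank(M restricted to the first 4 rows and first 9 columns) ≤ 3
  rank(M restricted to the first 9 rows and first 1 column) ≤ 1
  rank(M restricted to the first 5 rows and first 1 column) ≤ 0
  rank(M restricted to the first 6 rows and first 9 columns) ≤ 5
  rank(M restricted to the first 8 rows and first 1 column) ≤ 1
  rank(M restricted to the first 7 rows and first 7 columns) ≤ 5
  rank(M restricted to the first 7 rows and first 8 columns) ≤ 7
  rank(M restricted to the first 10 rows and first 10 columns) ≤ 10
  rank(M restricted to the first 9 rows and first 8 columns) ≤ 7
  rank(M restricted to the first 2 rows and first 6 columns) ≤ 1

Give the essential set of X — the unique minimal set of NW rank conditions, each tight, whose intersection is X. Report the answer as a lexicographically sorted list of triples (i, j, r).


Propagating the 29 rank bounds to every northwest block:

  0 | 0 | 0 | 0 | 1 | 1 | 1 | 1 | 1 | 1
  0 | 0 | 0 | 0 | 1 | 1 | 2 | 2 | 2 | 2
  0 | 1 | 1 | 1 | 2 | 2 | 3 | 3 | 3 | 3
  0 | 1 | 1 | 1 | 2 | 2 | 3 | 3 | 3 | 4
  0 | 1 | 1 | 1 | 2 | 3 | 4 | 4 | 4 | 5
  1 | 2 | 2 | 2 | 3 | 4 | 5 | 5 | 5 | 6
  1 | 2 | 2 | 2 | 3 | 4 | 5 | 5 | 6 | 7
  1 | 2 | 2 | 2 | 3 | 4 | 5 | 6 | 7 | 8
  1 | 2 | 3 | 3 | 4 | 5 | 6 | 7 | 8 | 9
  1 | 2 | 3 | 4 | 5 | 6 | 7 | 8 | 9 | 10

so w = (5, 7, 2, 10, 6, 1, 9, 8, 3, 4).

ℓ(w)=24; the 8 essential cells (i,j,r):

[(2, 4, 0), (2, 6, 1), (4, 6, 2), (4, 9, 3), (5, 1, 0), (5, 4, 1), (7, 8, 5), (8, 4, 2)]


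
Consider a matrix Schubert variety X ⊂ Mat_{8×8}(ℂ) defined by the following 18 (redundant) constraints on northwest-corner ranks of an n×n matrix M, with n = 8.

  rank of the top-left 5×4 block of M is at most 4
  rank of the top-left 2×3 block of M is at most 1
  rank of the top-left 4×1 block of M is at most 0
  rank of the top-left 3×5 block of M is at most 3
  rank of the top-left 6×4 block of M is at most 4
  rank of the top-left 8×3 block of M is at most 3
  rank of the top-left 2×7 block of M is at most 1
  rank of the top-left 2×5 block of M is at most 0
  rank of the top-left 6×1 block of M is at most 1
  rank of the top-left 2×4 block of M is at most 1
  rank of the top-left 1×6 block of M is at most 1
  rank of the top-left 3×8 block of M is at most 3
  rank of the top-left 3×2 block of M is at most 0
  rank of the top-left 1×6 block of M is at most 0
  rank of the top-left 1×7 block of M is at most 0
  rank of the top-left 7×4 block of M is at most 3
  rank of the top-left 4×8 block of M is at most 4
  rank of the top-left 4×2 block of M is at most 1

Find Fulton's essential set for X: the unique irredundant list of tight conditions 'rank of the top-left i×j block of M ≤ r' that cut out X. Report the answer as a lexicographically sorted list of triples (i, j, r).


Computing R[i][j] = min implied NW-rank bound (n=8, 18 conditions):

  0 0 0 0 0 0 0 1
  0 0 0 0 0 1 1 2
  0 0 1 1 1 2 2 3
  0 1 2 2 2 3 3 4
  1 2 3 3 3 4 4 5
  1 2 3 3 4 5 5 6
  1 2 3 3 4 5 6 7
  1 2 3 4 5 6 7 8

giving w = (8, 6, 3, 2, 1, 5, 7, 4) via Δ²R.

|D(w)|=17, |Ess(w)|=5:

[(1, 7, 0), (2, 5, 0), (3, 2, 0), (4, 1, 0), (7, 4, 3)]


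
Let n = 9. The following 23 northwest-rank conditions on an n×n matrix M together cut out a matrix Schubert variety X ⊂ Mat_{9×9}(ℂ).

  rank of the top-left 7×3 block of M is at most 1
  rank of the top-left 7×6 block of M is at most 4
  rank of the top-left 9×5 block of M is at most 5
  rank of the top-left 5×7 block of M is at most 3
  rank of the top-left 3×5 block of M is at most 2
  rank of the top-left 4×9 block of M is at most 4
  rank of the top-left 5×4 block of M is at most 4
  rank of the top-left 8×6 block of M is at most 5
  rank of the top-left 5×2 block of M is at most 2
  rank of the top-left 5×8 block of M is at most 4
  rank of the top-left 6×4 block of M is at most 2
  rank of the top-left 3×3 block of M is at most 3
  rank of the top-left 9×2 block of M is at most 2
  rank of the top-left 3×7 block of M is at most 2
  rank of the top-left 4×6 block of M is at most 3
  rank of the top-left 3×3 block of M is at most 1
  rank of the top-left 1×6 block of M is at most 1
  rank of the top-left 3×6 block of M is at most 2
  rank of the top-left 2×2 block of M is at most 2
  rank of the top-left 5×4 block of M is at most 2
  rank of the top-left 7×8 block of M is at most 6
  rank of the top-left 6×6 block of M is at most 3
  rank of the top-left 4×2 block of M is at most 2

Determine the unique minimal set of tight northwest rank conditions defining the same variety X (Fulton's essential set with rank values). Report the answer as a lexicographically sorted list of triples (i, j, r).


Recovering R(i,j) via the rank-extension bound from the 23 conditions:

  row 1: 1 | 1 | 1 | 1 | 1 | 1 | 1 | 1 | 1
  row 2: 1 | 1 | 1 | 2 | 2 | 2 | 2 | 2 | 2
  row 3: 1 | 1 | 1 | 2 | 2 | 2 | 2 | 3 | 3
  row 4: 1 | 1 | 1 | 2 | 3 | 3 | 3 | 4 | 4
  row 5: 1 | 1 | 1 | 2 | 3 | 3 | 3 | 4 | 5
  row 6: 1 | 1 | 1 | 2 | 3 | 3 | 4 | 5 | 6
  row 7: 1 | 1 | 1 | 2 | 3 | 4 | 5 | 6 | 7
  row 8: 1 | 2 | 2 | 3 | 4 | 5 | 6 | 7 | 8
  row 9: 1 | 2 | 3 | 4 | 5 | 6 | 7 | 8 | 9

hence w(1..9) = (1, 4, 8, 5, 9, 7, 6, 2, 3).

Rothe diagram D(w) (18 cells), 4 SE-corners (essential conditions):

[(3, 7, 2), (5, 7, 3), (6, 6, 3), (7, 3, 1)]


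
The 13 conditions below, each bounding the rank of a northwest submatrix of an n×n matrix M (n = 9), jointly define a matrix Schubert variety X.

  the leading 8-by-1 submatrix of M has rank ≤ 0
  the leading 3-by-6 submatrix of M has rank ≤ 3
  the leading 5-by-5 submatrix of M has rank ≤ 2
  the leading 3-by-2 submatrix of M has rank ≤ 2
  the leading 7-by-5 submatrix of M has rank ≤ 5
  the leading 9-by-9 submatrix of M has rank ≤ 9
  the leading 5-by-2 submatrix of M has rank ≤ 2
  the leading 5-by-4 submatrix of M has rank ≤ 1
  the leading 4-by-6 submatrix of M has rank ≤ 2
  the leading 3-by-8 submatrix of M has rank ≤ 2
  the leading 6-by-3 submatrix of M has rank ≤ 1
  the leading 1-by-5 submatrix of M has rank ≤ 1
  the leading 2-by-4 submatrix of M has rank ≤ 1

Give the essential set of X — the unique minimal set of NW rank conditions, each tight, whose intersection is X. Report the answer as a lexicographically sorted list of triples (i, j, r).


The tightest implied rank at each (i,j), from the 13 conditions:

  0 | 1 | 1 | 1 | 1 | 1 | 1 | 1 | 1
  0 | 1 | 1 | 1 | 2 | 2 | 2 | 2 | 2
  0 | 1 | 1 | 1 | 2 | 2 | 2 | 2 | 3
  0 | 1 | 1 | 1 | 2 | 2 | 3 | 3 | 4
  0 | 1 | 1 | 1 | 2 | 3 | 4 | 4 | 5
  0 | 1 | 1 | 2 | 3 | 4 | 5 | 5 | 6
  0 | 1 | 2 | 3 | 4 | 5 | 6 | 6 | 7
  0 | 1 | 2 | 3 | 4 | 5 | 6 | 7 | 8
  1 | 2 | 3 | 4 | 5 | 6 | 7 | 8 | 9

second differences of R give the permutation w = (2, 5, 9, 7, 6, 4, 3, 8, 1).

|D(w)|=21, |Ess(w)|=5:

[(3, 8, 2), (4, 6, 2), (5, 4, 1), (6, 3, 1), (8, 1, 0)]


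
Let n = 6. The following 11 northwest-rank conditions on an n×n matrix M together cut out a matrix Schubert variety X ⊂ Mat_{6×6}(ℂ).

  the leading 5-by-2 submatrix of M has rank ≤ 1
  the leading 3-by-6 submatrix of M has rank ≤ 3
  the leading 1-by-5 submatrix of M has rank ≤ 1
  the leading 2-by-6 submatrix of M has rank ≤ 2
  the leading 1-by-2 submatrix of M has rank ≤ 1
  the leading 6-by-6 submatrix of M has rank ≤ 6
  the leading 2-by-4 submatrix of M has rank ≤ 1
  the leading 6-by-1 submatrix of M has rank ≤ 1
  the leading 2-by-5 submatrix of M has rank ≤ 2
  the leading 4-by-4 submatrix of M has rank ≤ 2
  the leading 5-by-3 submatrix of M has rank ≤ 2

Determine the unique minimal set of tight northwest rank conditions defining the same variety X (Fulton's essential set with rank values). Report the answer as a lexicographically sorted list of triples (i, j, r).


Reconstructing r_w from the 11 given conditions:

  1 | 1 | 1 | 1 | 1 | 1
  1 | 1 | 1 | 1 | 2 | 2
  1 | 1 | 2 | 2 | 3 | 3
  1 | 1 | 2 | 2 | 3 | 4
  1 | 1 | 2 | 3 | 4 | 5
  1 | 2 | 3 | 4 | 5 | 6

hence w(1..6) = (1, 5, 3, 6, 4, 2).

Fulton essential set (3 of the 7 Rothe cells):

[(2, 4, 1), (4, 4, 2), (5, 2, 1)]


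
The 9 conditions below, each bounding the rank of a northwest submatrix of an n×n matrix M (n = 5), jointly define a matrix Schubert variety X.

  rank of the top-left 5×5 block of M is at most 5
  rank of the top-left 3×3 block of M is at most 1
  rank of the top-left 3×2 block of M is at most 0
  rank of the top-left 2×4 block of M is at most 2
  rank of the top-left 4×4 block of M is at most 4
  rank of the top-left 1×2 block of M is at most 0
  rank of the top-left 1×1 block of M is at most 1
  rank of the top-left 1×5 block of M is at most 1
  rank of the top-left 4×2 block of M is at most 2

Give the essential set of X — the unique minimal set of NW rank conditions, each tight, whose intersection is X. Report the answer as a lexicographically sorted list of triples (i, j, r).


Computing R[i][j] = min implied NW-rank bound (n=5, 9 conditions):

  0, 0, 1, 1, 1
  0, 0, 1, 2, 2
  0, 0, 1, 2, 3
  1, 1, 2, 3, 4
  1, 2, 3, 4, 5

giving w = (3, 4, 5, 1, 2) via Δ²R.

|D(w)|=6, |Ess(w)|=1:

[(3, 2, 0)]


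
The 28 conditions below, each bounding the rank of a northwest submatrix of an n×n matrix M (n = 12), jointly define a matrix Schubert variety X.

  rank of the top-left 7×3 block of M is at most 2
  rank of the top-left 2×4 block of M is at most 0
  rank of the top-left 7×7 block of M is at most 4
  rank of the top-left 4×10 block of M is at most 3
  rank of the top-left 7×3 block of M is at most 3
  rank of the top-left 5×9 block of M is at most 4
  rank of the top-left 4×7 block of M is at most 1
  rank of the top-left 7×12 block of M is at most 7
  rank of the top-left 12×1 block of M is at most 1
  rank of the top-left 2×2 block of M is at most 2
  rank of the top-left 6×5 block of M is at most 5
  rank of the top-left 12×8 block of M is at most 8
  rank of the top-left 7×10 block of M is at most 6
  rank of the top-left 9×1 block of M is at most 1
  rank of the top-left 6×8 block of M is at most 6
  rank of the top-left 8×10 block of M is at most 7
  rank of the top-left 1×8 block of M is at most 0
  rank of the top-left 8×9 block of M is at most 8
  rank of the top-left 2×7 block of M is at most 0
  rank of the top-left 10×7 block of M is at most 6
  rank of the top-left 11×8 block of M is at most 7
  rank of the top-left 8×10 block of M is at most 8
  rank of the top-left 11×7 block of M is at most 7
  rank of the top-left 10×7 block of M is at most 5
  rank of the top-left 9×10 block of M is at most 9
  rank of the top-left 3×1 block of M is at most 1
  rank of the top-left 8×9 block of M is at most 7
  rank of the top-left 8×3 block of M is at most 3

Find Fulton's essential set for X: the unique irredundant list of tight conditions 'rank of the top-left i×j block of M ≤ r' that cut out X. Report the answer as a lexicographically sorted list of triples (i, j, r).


Propagating the 28 rank bounds to every northwest block:

  row 1: 0 0 0 0 0 0 0 0 1 1 1 1
  row 2: 0 0 0 0 0 0 0 1 2 2 2 2
  row 3: 1 1 1 1 1 1 1 2 3 3 3 3
  row 4: 1 1 1 1 1 1 1 2 3 3 4 4
  row 5: 1 2 2 2 2 2 2 3 4 4 5 5
  row 6: 1 2 2 3 3 3 3 4 5 5 6 6
  row 7: 1 2 2 3 4 4 4 5 6 6 7 7
  row 8: 1 2 3 4 5 5 5 6 7 7 8 8
  row 9: 1 2 3 4 5 5 5 6 7 8 9 9
  row 10: 1 2 3 4 5 5 5 6 7 8 9 10
  row 11: 1 2 3 4 5 6 6 7 8 9 10 11
  row 12: 1 2 3 4 5 6 7 8 9 10 11 12

hence w(1..12) = (9, 8, 1, 11, 2, 4, 5, 3, 10, 12, 6, 7).

|D(w)|=28, |Ess(w)|=6:

[(1, 8, 0), (2, 7, 0), (4, 7, 1), (4, 10, 3), (7, 3, 2), (10, 7, 5)]


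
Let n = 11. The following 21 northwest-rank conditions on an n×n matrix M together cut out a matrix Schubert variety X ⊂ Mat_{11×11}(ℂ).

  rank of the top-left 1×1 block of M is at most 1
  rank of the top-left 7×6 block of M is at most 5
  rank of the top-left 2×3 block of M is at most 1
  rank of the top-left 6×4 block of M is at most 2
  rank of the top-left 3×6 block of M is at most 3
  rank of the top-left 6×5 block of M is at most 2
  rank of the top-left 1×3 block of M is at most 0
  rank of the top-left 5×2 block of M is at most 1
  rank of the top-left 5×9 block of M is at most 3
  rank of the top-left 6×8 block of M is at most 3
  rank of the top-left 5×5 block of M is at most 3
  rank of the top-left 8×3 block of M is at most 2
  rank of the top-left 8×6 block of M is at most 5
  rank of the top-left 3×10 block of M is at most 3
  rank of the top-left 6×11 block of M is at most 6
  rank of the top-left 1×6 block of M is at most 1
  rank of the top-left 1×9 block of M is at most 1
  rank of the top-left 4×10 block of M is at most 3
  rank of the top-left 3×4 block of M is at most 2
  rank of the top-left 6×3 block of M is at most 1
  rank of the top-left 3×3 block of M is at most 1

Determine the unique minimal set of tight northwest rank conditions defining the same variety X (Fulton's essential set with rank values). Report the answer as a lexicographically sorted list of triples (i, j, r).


Recovering R(i,j) via the rank-extension bound from the 21 conditions:

  i=1: 0 | 0 | 0 | 1 | 1 | 1 | 1 | 1 | 1 | 1 | 1
  i=2: 1 | 1 | 1 | 2 | 2 | 2 | 2 | 2 | 2 | 2 | 2
  i=3: 1 | 1 | 1 | 2 | 2 | 3 | 3 | 3 | 3 | 3 | 3
  i=4: 1 | 1 | 1 | 2 | 2 | 3 | 3 | 3 | 3 | 3 | 4
  i=5: 1 | 1 | 1 | 2 | 2 | 3 | 3 | 3 | 3 | 4 | 5
  i=6: 1 | 1 | 1 | 2 | 2 | 3 | 3 | 3 | 4 | 5 | 6
  i=7: 1 | 2 | 2 | 3 | 3 | 4 | 4 | 4 | 5 | 6 | 7
  i=8: 1 | 2 | 2 | 3 | 4 | 5 | 5 | 5 | 6 | 7 | 8
  i=9: 1 | 2 | 3 | 4 | 5 | 6 | 6 | 6 | 7 | 8 | 9
  i=10: 1 | 2 | 3 | 4 | 5 | 6 | 7 | 7 | 8 | 9 | 10
  i=11: 1 | 2 | 3 | 4 | 5 | 6 | 7 | 8 | 9 | 10 | 11

so w = (4, 1, 6, 11, 10, 9, 2, 5, 3, 7, 8).

Fulton essential set (7 of the 25 Rothe cells):

[(1, 3, 0), (4, 10, 3), (5, 9, 3), (6, 3, 1), (6, 5, 2), (6, 8, 3), (8, 3, 2)]


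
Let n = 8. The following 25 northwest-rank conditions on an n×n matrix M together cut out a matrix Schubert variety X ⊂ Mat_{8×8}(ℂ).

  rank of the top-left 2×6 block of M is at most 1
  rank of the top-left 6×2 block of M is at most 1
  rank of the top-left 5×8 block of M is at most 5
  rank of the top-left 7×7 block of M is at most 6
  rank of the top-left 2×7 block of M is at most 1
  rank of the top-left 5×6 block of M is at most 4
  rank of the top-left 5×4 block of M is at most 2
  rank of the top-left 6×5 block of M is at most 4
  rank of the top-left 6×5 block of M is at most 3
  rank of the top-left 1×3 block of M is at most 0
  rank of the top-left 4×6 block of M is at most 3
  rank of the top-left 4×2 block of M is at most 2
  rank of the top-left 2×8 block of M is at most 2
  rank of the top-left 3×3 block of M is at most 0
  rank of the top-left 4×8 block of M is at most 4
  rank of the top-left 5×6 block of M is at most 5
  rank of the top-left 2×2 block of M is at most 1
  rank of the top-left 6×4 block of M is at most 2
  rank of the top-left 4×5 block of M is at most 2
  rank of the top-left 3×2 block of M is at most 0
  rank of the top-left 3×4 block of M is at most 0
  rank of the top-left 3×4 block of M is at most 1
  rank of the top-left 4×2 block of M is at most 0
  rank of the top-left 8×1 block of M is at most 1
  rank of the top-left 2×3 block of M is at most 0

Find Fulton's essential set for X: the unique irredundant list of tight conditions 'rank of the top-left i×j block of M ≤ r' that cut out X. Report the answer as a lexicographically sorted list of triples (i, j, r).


Reconstructing r_w from the 25 given conditions:

  i=1: 0 | 0 | 0 | 0 | 1 | 1 | 1 | 1
  i=2: 0 | 0 | 0 | 0 | 1 | 1 | 1 | 2
  i=3: 0 | 0 | 0 | 0 | 1 | 2 | 2 | 3
  i=4: 0 | 0 | 1 | 1 | 2 | 3 | 3 | 4
  i=5: 1 | 1 | 2 | 2 | 3 | 4 | 4 | 5
  i=6: 1 | 1 | 2 | 2 | 3 | 4 | 5 | 6
  i=7: 1 | 2 | 3 | 3 | 4 | 5 | 6 | 7
  i=8: 1 | 2 | 3 | 4 | 5 | 6 | 7 | 8

giving w = (5, 8, 6, 3, 1, 7, 2, 4) via Δ²R.

ℓ(w)=18; the 5 essential cells (i,j,r):

[(2, 7, 1), (3, 4, 0), (4, 2, 0), (6, 2, 1), (6, 4, 2)]


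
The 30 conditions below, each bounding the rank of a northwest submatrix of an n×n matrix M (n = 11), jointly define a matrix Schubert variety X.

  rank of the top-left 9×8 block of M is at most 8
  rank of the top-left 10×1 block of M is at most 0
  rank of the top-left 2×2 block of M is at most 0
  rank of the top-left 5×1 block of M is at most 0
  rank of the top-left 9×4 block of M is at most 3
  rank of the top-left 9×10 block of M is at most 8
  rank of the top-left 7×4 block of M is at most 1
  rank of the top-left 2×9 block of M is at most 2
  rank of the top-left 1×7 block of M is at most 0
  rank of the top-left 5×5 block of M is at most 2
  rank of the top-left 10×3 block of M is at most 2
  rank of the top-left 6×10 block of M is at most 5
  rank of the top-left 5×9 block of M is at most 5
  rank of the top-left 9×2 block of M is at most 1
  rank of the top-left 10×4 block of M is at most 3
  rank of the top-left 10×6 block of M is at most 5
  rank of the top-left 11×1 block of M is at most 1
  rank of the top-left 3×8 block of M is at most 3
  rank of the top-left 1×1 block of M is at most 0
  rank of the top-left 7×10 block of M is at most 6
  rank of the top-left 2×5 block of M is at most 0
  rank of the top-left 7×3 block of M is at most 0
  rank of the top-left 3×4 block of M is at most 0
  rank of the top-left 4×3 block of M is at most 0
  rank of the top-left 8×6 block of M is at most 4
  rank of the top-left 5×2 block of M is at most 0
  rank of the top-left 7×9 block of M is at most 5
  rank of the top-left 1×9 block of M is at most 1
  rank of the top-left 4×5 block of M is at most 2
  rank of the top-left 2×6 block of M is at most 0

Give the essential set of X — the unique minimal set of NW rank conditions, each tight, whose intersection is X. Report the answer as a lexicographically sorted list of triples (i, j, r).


Recovering R(i,j) via the rank-extension bound from the 30 conditions:

  row 1: 0 0 0 0 0 0 0 1 1 1 1
  row 2: 0 0 0 0 0 0 1 2 2 2 2
  row 3: 0 0 0 0 1 1 2 3 3 3 3
  row 4: 0 0 0 1 2 2 3 4 4 4 4
  row 5: 0 0 0 1 2 3 4 5 5 5 5
  row 6: 0 0 0 1 2 3 4 5 5 5 6
  row 7: 0 0 0 1 2 3 4 5 5 6 7
  row 8: 0 1 1 2 3 4 5 6 6 7 8
  row 9: 0 1 2 3 4 5 6 7 7 8 9
  row 10: 0 1 2 3 4 5 6 7 8 9 10
  row 11: 1 2 3 4 5 6 7 8 9 10 11

giving w = (8, 7, 5, 4, 6, 11, 10, 2, 3, 9, 1) via Δ²R.

D(w) has 35 cells with 7 SE-corners; essential set:

[(1, 7, 0), (2, 6, 0), (3, 4, 0), (6, 10, 5), (7, 3, 0), (7, 9, 5), (10, 1, 0)]


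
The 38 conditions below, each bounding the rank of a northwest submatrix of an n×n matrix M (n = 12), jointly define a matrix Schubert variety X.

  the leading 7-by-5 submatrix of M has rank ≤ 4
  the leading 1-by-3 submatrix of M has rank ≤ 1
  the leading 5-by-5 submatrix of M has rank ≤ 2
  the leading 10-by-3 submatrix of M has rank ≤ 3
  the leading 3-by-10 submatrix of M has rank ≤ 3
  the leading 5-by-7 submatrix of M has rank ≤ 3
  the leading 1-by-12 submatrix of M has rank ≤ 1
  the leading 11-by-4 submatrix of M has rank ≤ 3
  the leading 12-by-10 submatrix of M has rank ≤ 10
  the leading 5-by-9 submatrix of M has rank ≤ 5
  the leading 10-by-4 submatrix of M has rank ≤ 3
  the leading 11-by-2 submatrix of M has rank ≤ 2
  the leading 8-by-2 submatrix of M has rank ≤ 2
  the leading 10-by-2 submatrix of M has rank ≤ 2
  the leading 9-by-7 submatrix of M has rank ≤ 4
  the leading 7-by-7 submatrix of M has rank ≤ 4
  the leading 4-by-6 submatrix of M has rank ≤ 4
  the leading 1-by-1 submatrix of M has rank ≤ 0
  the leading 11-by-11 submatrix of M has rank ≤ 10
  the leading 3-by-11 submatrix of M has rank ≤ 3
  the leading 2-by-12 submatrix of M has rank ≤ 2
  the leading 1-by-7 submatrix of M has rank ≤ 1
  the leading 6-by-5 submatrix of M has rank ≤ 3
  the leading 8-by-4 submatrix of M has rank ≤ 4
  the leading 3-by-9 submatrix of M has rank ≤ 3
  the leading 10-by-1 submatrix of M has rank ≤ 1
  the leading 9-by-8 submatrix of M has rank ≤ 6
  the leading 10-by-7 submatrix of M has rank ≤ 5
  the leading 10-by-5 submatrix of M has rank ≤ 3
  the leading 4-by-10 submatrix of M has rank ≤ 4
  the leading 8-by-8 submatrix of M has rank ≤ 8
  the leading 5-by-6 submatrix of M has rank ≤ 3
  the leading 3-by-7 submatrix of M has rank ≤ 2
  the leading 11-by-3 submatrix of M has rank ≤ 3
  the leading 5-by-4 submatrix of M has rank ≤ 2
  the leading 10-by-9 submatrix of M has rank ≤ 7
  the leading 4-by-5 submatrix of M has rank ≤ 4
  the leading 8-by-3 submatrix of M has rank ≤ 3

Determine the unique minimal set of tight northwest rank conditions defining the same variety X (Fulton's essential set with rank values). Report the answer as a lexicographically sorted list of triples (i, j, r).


Rank table r_w(12×12) implied by the 38 constraints:

  R[1]: 0  1  1  1  1  1  1  1  1  1  1  1
  R[2]: 1  2  2  2  2  2  2  2  2  2  2  2
  R[3]: 1  2  2  2  2  2  2  3  3  3  3  3
  R[4]: 1  2  2  2  2  3  3  4  4  4  4  4
  R[5]: 1  2  2  2  2  3  3  4  5  5  5  5
  R[6]: 1  2  3  3  3  4  4  5  6  6  6  6
  R[7]: 1  2  3  3  3  4  4  5  6  7  7  7
  R[8]: 1  2  3  3  3  4  4  5  6  7  8  8
  R[9]: 1  2  3  3  3  4  4  5  6  7  8  9
  R[10]: 1  2  3  3  3  4  5  6  7  8  9  10
  R[11]: 1  2  3  3  4  5  6  7  8  9  10  11
  R[12]: 1  2  3  4  5  6  7  8  9  10  11  12

giving w = (2, 1, 8, 6, 9, 3, 10, 11, 12, 7, 5, 4) via Δ²R.

7 SE-corners of the 25-cell Rothe diagram give Ess(w):

[(1, 1, 0), (3, 7, 2), (5, 5, 2), (5, 7, 3), (9, 7, 4), (10, 5, 3), (11, 4, 3)]


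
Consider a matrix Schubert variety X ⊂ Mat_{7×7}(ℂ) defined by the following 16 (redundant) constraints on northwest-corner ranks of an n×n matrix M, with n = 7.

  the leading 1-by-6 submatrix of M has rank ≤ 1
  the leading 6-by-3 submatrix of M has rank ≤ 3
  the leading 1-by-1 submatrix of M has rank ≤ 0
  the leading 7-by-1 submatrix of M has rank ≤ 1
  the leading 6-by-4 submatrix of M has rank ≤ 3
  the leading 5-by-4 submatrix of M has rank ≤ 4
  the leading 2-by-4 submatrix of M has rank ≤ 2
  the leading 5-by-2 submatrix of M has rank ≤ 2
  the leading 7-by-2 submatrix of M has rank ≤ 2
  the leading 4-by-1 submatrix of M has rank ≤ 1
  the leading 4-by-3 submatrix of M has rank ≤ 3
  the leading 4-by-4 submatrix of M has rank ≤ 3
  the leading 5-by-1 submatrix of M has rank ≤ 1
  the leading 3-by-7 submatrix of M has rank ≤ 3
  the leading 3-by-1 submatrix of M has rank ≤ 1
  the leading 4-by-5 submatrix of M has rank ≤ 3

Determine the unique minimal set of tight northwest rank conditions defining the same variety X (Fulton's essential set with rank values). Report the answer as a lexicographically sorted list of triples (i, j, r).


Propagating the 16 rank bounds to every northwest block:

  0 1 1 1 1 1 1
  1 2 2 2 2 2 2
  1 2 3 3 3 3 3
  1 2 3 3 3 4 4
  1 2 3 3 4 5 5
  1 2 3 3 4 5 6
  1 2 3 4 5 6 7

reading off 1-entries of Δ²R: w = (2, 1, 3, 6, 5, 7, 4).

D(w) has 5 cells with 3 SE-corners; essential set:

[(1, 1, 0), (4, 5, 3), (6, 4, 3)]


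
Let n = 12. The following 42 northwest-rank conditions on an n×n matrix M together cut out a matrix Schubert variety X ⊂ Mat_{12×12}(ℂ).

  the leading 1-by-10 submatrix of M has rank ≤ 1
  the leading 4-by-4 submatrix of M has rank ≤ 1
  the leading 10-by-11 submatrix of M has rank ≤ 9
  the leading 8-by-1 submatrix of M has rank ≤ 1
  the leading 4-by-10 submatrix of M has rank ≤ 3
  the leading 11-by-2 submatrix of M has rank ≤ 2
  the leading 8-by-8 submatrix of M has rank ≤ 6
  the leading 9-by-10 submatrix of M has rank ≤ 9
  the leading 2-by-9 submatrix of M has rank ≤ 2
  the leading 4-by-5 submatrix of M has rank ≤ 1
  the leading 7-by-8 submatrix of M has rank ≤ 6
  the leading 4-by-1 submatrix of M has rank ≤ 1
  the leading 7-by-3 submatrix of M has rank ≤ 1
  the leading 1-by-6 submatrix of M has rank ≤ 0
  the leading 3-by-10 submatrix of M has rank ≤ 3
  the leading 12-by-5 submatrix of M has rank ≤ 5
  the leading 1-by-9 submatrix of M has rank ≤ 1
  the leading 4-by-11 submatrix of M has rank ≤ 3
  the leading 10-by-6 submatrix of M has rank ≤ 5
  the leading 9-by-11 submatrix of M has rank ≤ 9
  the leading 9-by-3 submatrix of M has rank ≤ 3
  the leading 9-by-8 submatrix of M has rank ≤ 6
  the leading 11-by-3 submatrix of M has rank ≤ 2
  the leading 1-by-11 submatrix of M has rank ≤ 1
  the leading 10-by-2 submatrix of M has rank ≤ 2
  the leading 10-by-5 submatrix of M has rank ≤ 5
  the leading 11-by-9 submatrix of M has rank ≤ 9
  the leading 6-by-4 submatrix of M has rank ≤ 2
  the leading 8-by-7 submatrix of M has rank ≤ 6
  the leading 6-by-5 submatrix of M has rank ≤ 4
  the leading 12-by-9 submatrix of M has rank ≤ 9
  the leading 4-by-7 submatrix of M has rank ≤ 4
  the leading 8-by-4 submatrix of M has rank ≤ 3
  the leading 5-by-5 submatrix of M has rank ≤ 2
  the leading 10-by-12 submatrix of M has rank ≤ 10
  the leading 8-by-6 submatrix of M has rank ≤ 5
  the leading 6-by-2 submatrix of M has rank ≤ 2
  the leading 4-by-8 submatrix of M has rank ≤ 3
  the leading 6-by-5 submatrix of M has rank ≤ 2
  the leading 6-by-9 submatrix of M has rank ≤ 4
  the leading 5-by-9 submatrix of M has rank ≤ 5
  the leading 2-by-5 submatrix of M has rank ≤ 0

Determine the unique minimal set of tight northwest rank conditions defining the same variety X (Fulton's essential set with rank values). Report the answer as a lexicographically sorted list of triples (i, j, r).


Rank table r_w(12×12) implied by the 42 constraints:

  i=1: 0  0  0  0  0  0  1  1  1  1  1  1
  i=2: 0  0  0  0  0  1  2  2  2  2  2  2
  i=3: 1  1  1  1  1  2  3  3  3  3  3  3
  i=4: 1  1  1  1  1  2  3  3  3  3  3  4
  i=5: 1  1  1  2  2  3  4  4  4  4  4  5
  i=6: 1  1  1  2  2  3  4  4  4  5  5  6
  i=7: 1  1  1  2  3  4  5  5  5  6  6  7
  i=8: 1  2  2  3  4  5  6  6  6  7  7  8
  i=9: 1  2  2  3  4  5  6  6  7  8  8  9
  i=10: 1  2  2  3  4  5  6  7  8  9  9  10
  i=11: 1  2  2  3  4  5  6  7  8  9  10  11
  i=12: 1  2  3  4  5  6  7  8  9  10  11  12

giving w = (7, 6, 1, 12, 4, 10, 5, 2, 9, 8, 11, 3) via Δ²R.

|D(w)|=32, |Ess(w)|=9:

[(1, 6, 0), (2, 5, 0), (4, 5, 1), (4, 11, 3), (6, 5, 2), (6, 9, 4), (7, 3, 1), (9, 8, 6), (11, 3, 2)]


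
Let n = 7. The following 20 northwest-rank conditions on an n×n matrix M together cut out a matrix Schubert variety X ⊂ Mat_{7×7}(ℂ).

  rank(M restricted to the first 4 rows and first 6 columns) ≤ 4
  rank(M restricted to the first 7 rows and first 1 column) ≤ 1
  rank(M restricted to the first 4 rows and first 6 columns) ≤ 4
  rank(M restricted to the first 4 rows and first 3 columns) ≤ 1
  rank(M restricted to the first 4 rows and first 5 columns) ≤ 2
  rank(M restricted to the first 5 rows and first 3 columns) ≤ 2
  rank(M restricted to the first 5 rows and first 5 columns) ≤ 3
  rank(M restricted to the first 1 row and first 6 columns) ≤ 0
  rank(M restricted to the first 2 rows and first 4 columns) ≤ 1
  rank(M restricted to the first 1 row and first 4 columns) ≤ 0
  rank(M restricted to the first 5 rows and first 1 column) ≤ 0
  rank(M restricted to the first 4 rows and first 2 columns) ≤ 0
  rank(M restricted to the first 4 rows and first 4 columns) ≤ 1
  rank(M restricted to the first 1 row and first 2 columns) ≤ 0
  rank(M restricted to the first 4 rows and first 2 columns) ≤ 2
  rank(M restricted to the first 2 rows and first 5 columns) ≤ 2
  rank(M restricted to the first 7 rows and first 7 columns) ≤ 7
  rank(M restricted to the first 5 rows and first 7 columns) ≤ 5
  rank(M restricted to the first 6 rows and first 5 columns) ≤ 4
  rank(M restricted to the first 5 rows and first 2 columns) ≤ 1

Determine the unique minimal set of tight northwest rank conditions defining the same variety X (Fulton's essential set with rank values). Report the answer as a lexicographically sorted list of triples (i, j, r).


Propagating the 20 rank bounds to every northwest block:

  0  0  0  0  0  0  1
  0  0  1  1  1  1  2
  0  0  1  1  2  2  3
  0  0  1  1  2  3  4
  0  1  2  2  3  4  5
  1  2  3  3  4  5  6
  1  2  3  4  5  6  7

hence w(1..7) = (7, 3, 5, 6, 2, 1, 4).

Fulton essential set (4 of the 15 Rothe cells):

[(1, 6, 0), (4, 2, 0), (4, 4, 1), (5, 1, 0)]
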